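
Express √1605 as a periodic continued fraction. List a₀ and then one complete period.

a₀ = ⌊√1605⌋ = 40.
With m₀=0, d₀=1 and mₖ₊₁ = dₖaₖ − mₖ, dₖ₊₁ = (n − mₖ₊₁²)/dₖ, aₖ₊₁ = ⌊(a₀+mₖ₊₁)/dₖ₊₁⌋:
  k=1: m=40, d=5, a=16
  k=2: m=40, d=1, a=80
d=1 and a=2a₀=80 at k=2, so the next step gives (m, d) = (40, 5) again — its k=1 value — and the period has length 2.

[40; 16, 80]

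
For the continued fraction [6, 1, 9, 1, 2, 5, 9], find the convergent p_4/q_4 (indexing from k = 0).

Using pₖ = aₖpₖ₋₁ + pₖ₋₂, qₖ = aₖqₖ₋₁ + qₖ₋₂ (with p₋₁=1, p₋₂=0, q₋₁=0, q₋₂=1):
  k=0: a=6, p=6, q=1
  k=1: a=1, p=7, q=1
  k=2: a=9, p=69, q=10
  k=3: a=1, p=76, q=11
  k=4: a=2, p=221, q=32

221/32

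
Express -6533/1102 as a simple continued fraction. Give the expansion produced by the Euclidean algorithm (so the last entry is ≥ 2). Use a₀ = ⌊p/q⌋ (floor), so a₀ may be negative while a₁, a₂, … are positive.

-6533 = -6·1102 + 79
1102 = 13·79 + 75
79 = 1·75 + 4
75 = 18·4 + 3
4 = 1·3 + 1
3 = 3·1 + 0  (stop)
So -6533/1102 = [-6; 13, 1, 18, 1, 3].

[-6; 13, 1, 18, 1, 3]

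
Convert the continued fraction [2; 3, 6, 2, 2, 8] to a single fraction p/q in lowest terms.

1967/849

Fold from the inside: start with 8/1.
  2 + 1/8 = 17/8
  2 + 8/17 = 42/17
  6 + 17/42 = 269/42
  3 + 42/269 = 849/269
  2 + 269/849 = 1967/849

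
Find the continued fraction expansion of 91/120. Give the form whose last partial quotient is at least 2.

[0; 1, 3, 7, 4]

91 = 0*120 + 91
120 = 1*91 + 29
91 = 3*29 + 4
29 = 7*4 + 1
4 = 4*1 + 0  (stop)
So 91/120 = [0; 1, 3, 7, 4].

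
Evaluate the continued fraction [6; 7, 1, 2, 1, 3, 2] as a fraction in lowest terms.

Using pₖ = aₖpₖ₋₁ + pₖ₋₂ and qₖ = aₖqₖ₋₁ + qₖ₋₂:
  k=0: a=6, p=6, q=1
  k=1: a=7, p=43, q=7
  k=2: a=1, p=49, q=8
  k=3: a=2, p=141, q=23
  k=4: a=1, p=190, q=31
  k=5: a=3, p=711, q=116
  k=6: a=2, p=1612, q=263

1612/263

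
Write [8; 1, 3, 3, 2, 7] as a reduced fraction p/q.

1955/223

Using pₖ = aₖpₖ₋₁ + pₖ₋₂ and qₖ = aₖqₖ₋₁ + qₖ₋₂:
  k=0: a=8, p=8, q=1
  k=1: a=1, p=9, q=1
  k=2: a=3, p=35, q=4
  k=3: a=3, p=114, q=13
  k=4: a=2, p=263, q=30
  k=5: a=7, p=1955, q=223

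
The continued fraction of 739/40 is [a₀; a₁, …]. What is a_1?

2

739 = 18·40 + 19   →  a_0 = 18
40 = 2·19 + 2   →  a_1 = 2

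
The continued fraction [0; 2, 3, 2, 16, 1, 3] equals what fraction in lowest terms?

Fold from the inside: start with 3/1.
  1 + 1/3 = 4/3
  16 + 3/4 = 67/4
  2 + 4/67 = 138/67
  3 + 67/138 = 481/138
  2 + 138/481 = 1100/481
  0 + 481/1100 = 481/1100

481/1100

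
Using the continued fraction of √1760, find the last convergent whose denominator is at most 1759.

√1760 = [41; 1, 19, 1, 82, …] (period length 4).
Convergents:
  p_0/q_0 = 41/1
  p_1/q_1 = 42/1
  p_2/q_2 = 839/20
  p_3/q_3 = 881/21
  p_4/q_4 = 73081/1742
  p_5/q_5 = 73962/1763
q_4 = 1742 ≤ 1759 < 1763 = q_5, so the answer is 73081/1742.

73081/1742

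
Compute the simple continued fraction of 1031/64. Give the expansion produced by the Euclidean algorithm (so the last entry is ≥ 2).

1031 = 16·64 + 7
64 = 9·7 + 1
7 = 7·1 + 0  (stop)
So 1031/64 = [16; 9, 7].

[16; 9, 7]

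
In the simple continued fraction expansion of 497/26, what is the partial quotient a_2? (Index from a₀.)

497 = 19·26 + 3   →  a_0 = 19
26 = 8·3 + 2   →  a_1 = 8
3 = 1·2 + 1   →  a_2 = 1

1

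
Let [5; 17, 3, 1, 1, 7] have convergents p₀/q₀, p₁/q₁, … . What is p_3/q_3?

Using pₖ = aₖpₖ₋₁ + pₖ₋₂, qₖ = aₖqₖ₋₁ + qₖ₋₂ (with p₋₁=1, p₋₂=0, q₋₁=0, q₋₂=1):
  k=0: a=5, p=5, q=1
  k=1: a=17, p=86, q=17
  k=2: a=3, p=263, q=52
  k=3: a=1, p=349, q=69

349/69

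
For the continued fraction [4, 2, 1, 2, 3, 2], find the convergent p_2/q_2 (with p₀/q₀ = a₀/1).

Using pₖ = aₖpₖ₋₁ + pₖ₋₂, qₖ = aₖqₖ₋₁ + qₖ₋₂ (with p₋₁=1, p₋₂=0, q₋₁=0, q₋₂=1):
  k=0: a=4, p=4, q=1
  k=1: a=2, p=9, q=2
  k=2: a=1, p=13, q=3

13/3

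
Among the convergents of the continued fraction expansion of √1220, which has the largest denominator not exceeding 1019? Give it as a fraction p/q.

34195/979

√1220 = [34; 1, 12, 1, 68, …] (period length 4).
Convergents:
  p_0/q_0 = 34/1
  p_1/q_1 = 35/1
  p_2/q_2 = 454/13
  p_3/q_3 = 489/14
  p_4/q_4 = 33706/965
  p_5/q_5 = 34195/979
  p_6/q_6 = 444046/12713
q_5 = 979 ≤ 1019 < 12713 = q_6, so the answer is 34195/979.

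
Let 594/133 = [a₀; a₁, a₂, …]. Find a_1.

2

594 = 4·133 + 62   →  a_0 = 4
133 = 2·62 + 9   →  a_1 = 2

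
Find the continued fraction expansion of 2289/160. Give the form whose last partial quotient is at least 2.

2289 = 14*160 + 49
160 = 3*49 + 13
49 = 3*13 + 10
13 = 1*10 + 3
10 = 3*3 + 1
3 = 3*1 + 0  (stop)
So 2289/160 = [14; 3, 3, 1, 3, 3].

[14; 3, 3, 1, 3, 3]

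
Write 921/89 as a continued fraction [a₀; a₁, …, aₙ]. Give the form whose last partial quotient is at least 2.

921 = 10×89 + 31
89 = 2×31 + 27
31 = 1×27 + 4
27 = 6×4 + 3
4 = 1×3 + 1
3 = 3×1 + 0  (stop)
So 921/89 = [10; 2, 1, 6, 1, 3].

[10; 2, 1, 6, 1, 3]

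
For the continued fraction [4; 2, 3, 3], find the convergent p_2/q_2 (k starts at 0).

31/7

Using pₖ = aₖpₖ₋₁ + pₖ₋₂, qₖ = aₖqₖ₋₁ + qₖ₋₂ (with p₋₁=1, p₋₂=0, q₋₁=0, q₋₂=1):
  k=0: a=4, p=4, q=1
  k=1: a=2, p=9, q=2
  k=2: a=3, p=31, q=7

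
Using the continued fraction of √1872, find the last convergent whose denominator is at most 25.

649/15

√1872 = [43; 3, 1, 3, 86, …] (period length 4).
Convergents:
  p_0/q_0 = 43/1
  p_1/q_1 = 130/3
  p_2/q_2 = 173/4
  p_3/q_3 = 649/15
  p_4/q_4 = 55987/1294
q_3 = 15 ≤ 25 < 1294 = q_4, so the answer is 649/15.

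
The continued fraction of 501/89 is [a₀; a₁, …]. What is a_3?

501 = 5·89 + 56   →  a_0 = 5
89 = 1·56 + 33   →  a_1 = 1
56 = 1·33 + 23   →  a_2 = 1
33 = 1·23 + 10   →  a_3 = 1

1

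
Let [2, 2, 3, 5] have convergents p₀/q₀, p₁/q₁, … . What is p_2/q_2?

Using pₖ = aₖpₖ₋₁ + pₖ₋₂, qₖ = aₖqₖ₋₁ + qₖ₋₂ (with p₋₁=1, p₋₂=0, q₋₁=0, q₋₂=1):
  k=0: a=2, p=2, q=1
  k=1: a=2, p=5, q=2
  k=2: a=3, p=17, q=7

17/7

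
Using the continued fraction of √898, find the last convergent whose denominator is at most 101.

√898 = [29; 1, 28, 1, 58, …] (period length 4).
Convergents:
  p_0/q_0 = 29/1
  p_1/q_1 = 30/1
  p_2/q_2 = 869/29
  p_3/q_3 = 899/30
  p_4/q_4 = 53011/1769
q_3 = 30 ≤ 101 < 1769 = q_4, so the answer is 899/30.

899/30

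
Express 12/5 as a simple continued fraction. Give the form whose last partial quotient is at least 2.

12 = 2×5 + 2
5 = 2×2 + 1
2 = 2×1 + 0  (stop)
So 12/5 = [2; 2, 2].

[2; 2, 2]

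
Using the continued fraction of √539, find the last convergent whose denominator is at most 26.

√539 = [23; 4, 1, 1, 1, 1, 1, 4, 46, …] (period length 8).
Convergents:
  p_0/q_0 = 23/1
  p_1/q_1 = 93/4
  p_2/q_2 = 116/5
  p_3/q_3 = 209/9
  p_4/q_4 = 325/14
  p_5/q_5 = 534/23
  p_6/q_6 = 859/37
q_5 = 23 ≤ 26 < 37 = q_6, so the answer is 534/23.

534/23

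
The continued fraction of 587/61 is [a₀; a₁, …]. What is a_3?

1

587 = 9·61 + 38   →  a_0 = 9
61 = 1·38 + 23   →  a_1 = 1
38 = 1·23 + 15   →  a_2 = 1
23 = 1·15 + 8   →  a_3 = 1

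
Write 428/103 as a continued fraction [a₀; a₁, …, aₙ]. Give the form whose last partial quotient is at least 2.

[4; 6, 2, 3, 2]

428 = 4×103 + 16
103 = 6×16 + 7
16 = 2×7 + 2
7 = 3×2 + 1
2 = 2×1 + 0  (stop)
So 428/103 = [4; 6, 2, 3, 2].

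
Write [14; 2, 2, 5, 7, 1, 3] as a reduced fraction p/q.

12347/857

Fold from the inside: start with 3/1.
  1 + 1/3 = 4/3
  7 + 3/4 = 31/4
  5 + 4/31 = 159/31
  2 + 31/159 = 349/159
  2 + 159/349 = 857/349
  14 + 349/857 = 12347/857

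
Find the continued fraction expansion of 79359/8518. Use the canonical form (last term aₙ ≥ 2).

[9; 3, 6, 3, 6, 7, 3]

79359 = 9×8518 + 2697
8518 = 3×2697 + 427
2697 = 6×427 + 135
427 = 3×135 + 22
135 = 6×22 + 3
22 = 7×3 + 1
3 = 3×1 + 0  (stop)
So 79359/8518 = [9; 3, 6, 3, 6, 7, 3].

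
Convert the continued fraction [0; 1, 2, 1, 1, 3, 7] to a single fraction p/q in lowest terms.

131/182

Fold from the inside: start with 7/1.
  3 + 1/7 = 22/7
  1 + 7/22 = 29/22
  1 + 22/29 = 51/29
  2 + 29/51 = 131/51
  1 + 51/131 = 182/131
  0 + 131/182 = 131/182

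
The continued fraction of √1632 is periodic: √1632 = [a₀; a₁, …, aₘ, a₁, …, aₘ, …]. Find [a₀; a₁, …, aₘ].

a₀ = ⌊√1632⌋ = 40.

[40; 2, 1, 1, 19, 1, 1, 2, 80]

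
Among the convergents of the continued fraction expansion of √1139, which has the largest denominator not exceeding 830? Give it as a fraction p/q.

√1139 = [33; 1, 2, 1, 66, …] (period length 4).
Convergents:
  p_0/q_0 = 33/1
  p_1/q_1 = 34/1
  p_2/q_2 = 101/3
  p_3/q_3 = 135/4
  p_4/q_4 = 9011/267
  p_5/q_5 = 9146/271
  p_6/q_6 = 27303/809
  p_7/q_7 = 36449/1080
q_6 = 809 ≤ 830 < 1080 = q_7, so the answer is 27303/809.

27303/809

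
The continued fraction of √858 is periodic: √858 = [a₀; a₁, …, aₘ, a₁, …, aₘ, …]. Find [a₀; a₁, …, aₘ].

a₀ = ⌊√858⌋ = 29.
With m₀=0, d₀=1 and mₖ₊₁ = dₖaₖ − mₖ, dₖ₊₁ = (n − mₖ₊₁²)/dₖ, aₖ₊₁ = ⌊(a₀+mₖ₊₁)/dₖ₊₁⌋:
  k=1: m=29, d=17, a=3
  k=2: m=22, d=22, a=2
  k=3: m=22, d=17, a=3
  k=4: m=29, d=1, a=58
d=1 and a=2a₀=58 at k=4, so the next step gives (m, d) = (29, 17) again — its k=1 value — and the period has length 4.

[29; 3, 2, 3, 58]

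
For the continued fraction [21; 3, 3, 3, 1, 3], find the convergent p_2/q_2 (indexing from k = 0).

213/10

Using pₖ = aₖpₖ₋₁ + pₖ₋₂, qₖ = aₖqₖ₋₁ + qₖ₋₂ (with p₋₁=1, p₋₂=0, q₋₁=0, q₋₂=1):
  k=0: a=21, p=21, q=1
  k=1: a=3, p=64, q=3
  k=2: a=3, p=213, q=10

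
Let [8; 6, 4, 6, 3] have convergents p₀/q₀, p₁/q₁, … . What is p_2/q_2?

Using pₖ = aₖpₖ₋₁ + pₖ₋₂, qₖ = aₖqₖ₋₁ + qₖ₋₂ (with p₋₁=1, p₋₂=0, q₋₁=0, q₋₂=1):
  k=0: a=8, p=8, q=1
  k=1: a=6, p=49, q=6
  k=2: a=4, p=204, q=25

204/25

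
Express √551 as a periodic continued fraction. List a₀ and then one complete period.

a₀ = ⌊√551⌋ = 23.
With m₀=0, d₀=1 and mₖ₊₁ = dₖaₖ − mₖ, dₖ₊₁ = (n − mₖ₊₁²)/dₖ, aₖ₊₁ = ⌊(a₀+mₖ₊₁)/dₖ₊₁⌋:
  k=1: m=23, d=22, a=2
  k=2: m=21, d=5, a=8
  k=3: m=19, d=38, a=1
  k=4: m=19, d=5, a=8
  k=5: m=21, d=22, a=2
  k=6: m=23, d=1, a=46
d=1 and a=2a₀=46 at k=6, so the next step gives (m, d) = (23, 22) again — its k=1 value — and the period has length 6.

[23; 2, 8, 1, 8, 2, 46]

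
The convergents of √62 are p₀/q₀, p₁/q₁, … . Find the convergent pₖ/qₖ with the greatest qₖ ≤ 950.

√62 = [7; 1, 6, 1, 14, …] (period length 4).
Convergents:
  p_0/q_0 = 7/1
  p_1/q_1 = 8/1
  p_2/q_2 = 55/7
  p_3/q_3 = 63/8
  p_4/q_4 = 937/119
  p_5/q_5 = 1000/127
  p_6/q_6 = 6937/881
  p_7/q_7 = 7937/1008
q_6 = 881 ≤ 950 < 1008 = q_7, so the answer is 6937/881.

6937/881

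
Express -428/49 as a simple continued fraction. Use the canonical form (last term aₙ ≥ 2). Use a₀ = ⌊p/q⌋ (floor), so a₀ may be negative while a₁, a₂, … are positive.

[-9; 3, 1, 3, 3]

-428 = -9·49 + 13
49 = 3·13 + 10
13 = 1·10 + 3
10 = 3·3 + 1
3 = 3·1 + 0  (stop)
So -428/49 = [-9; 3, 1, 3, 3].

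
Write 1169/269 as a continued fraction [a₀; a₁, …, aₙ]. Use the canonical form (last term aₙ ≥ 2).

[4; 2, 1, 8, 3, 3]

1169 = 4*269 + 93
269 = 2*93 + 83
93 = 1*83 + 10
83 = 8*10 + 3
10 = 3*3 + 1
3 = 3*1 + 0  (stop)
So 1169/269 = [4; 2, 1, 8, 3, 3].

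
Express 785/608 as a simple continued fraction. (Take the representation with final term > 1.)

[1; 3, 2, 3, 2, 1, 7]

785 = 1·608 + 177
608 = 3·177 + 77
177 = 2·77 + 23
77 = 3·23 + 8
23 = 2·8 + 7
8 = 1·7 + 1
7 = 7·1 + 0  (stop)
So 785/608 = [1; 3, 2, 3, 2, 1, 7].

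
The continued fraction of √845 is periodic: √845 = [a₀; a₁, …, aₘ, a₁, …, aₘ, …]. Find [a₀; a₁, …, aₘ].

a₀ = ⌊√845⌋ = 29.

[29; 14, 1, 1, 14, 58]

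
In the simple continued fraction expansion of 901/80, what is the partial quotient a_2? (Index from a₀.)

901 = 11·80 + 21   →  a_0 = 11
80 = 3·21 + 17   →  a_1 = 3
21 = 1·17 + 4   →  a_2 = 1

1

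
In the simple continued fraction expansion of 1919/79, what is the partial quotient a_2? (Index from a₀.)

1919 = 24·79 + 23   →  a_0 = 24
79 = 3·23 + 10   →  a_1 = 3
23 = 2·10 + 3   →  a_2 = 2

2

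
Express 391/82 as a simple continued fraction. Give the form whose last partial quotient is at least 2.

391 = 4*82 + 63
82 = 1*63 + 19
63 = 3*19 + 6
19 = 3*6 + 1
6 = 6*1 + 0  (stop)
So 391/82 = [4; 1, 3, 3, 6].

[4; 1, 3, 3, 6]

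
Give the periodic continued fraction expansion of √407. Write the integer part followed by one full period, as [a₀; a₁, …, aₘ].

[20; 5, 1, 2, 1, 5, 40]

a₀ = ⌊√407⌋ = 20.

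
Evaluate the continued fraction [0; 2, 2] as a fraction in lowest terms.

2/5

Using pₖ = aₖpₖ₋₁ + pₖ₋₂ and qₖ = aₖqₖ₋₁ + qₖ₋₂:
  k=0: a=0, p=0, q=1
  k=1: a=2, p=1, q=2
  k=2: a=2, p=2, q=5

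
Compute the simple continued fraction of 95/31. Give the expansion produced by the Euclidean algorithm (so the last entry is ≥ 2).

95 = 3*31 + 2
31 = 15*2 + 1
2 = 2*1 + 0  (stop)
So 95/31 = [3; 15, 2].

[3; 15, 2]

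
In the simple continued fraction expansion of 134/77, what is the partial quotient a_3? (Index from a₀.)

134 = 1·77 + 57   →  a_0 = 1
77 = 1·57 + 20   →  a_1 = 1
57 = 2·20 + 17   →  a_2 = 2
20 = 1·17 + 3   →  a_3 = 1

1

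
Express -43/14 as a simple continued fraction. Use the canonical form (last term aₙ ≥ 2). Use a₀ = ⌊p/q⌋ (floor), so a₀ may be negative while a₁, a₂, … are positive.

[-4; 1, 13]

-43 = -4·14 + 13
14 = 1·13 + 1
13 = 13·1 + 0  (stop)
So -43/14 = [-4; 1, 13].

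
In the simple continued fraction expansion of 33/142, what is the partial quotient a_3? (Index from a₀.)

3

33 = 0·142 + 33   →  a_0 = 0
142 = 4·33 + 10   →  a_1 = 4
33 = 3·10 + 3   →  a_2 = 3
10 = 3·3 + 1   →  a_3 = 3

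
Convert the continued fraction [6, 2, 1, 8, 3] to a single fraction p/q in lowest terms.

514/81

Fold from the inside: start with 3/1.
  8 + 1/3 = 25/3
  1 + 3/25 = 28/25
  2 + 25/28 = 81/28
  6 + 28/81 = 514/81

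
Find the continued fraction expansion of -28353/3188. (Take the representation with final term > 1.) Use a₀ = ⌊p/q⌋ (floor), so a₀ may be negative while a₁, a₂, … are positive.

-28353 = -9·3188 + 339
3188 = 9·339 + 137
339 = 2·137 + 65
137 = 2·65 + 7
65 = 9·7 + 2
7 = 3·2 + 1
2 = 2·1 + 0  (stop)
So -28353/3188 = [-9; 9, 2, 2, 9, 3, 2].

[-9; 9, 2, 2, 9, 3, 2]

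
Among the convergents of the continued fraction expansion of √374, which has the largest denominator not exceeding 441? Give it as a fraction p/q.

3365/174

√374 = [19; 2, 1, 18, 1, 2, 38, …] (period length 6).
Convergents:
  p_0/q_0 = 19/1
  p_1/q_1 = 39/2
  p_2/q_2 = 58/3
  p_3/q_3 = 1083/56
  p_4/q_4 = 1141/59
  p_5/q_5 = 3365/174
  p_6/q_6 = 129011/6671
q_5 = 174 ≤ 441 < 6671 = q_6, so the answer is 3365/174.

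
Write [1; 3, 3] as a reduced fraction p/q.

Fold from the inside: start with 3/1.
  3 + 1/3 = 10/3
  1 + 3/10 = 13/10

13/10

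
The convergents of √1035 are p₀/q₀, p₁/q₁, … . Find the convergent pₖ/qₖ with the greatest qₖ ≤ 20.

√1035 = [32; 5, 1, 5, 64, …] (period length 4).
Convergents:
  p_0/q_0 = 32/1
  p_1/q_1 = 161/5
  p_2/q_2 = 193/6
  p_3/q_3 = 1126/35
q_2 = 6 ≤ 20 < 35 = q_3, so the answer is 193/6.

193/6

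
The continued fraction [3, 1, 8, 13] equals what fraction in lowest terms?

459/118

Using pₖ = aₖpₖ₋₁ + pₖ₋₂ and qₖ = aₖqₖ₋₁ + qₖ₋₂:
  k=0: a=3, p=3, q=1
  k=1: a=1, p=4, q=1
  k=2: a=8, p=35, q=9
  k=3: a=13, p=459, q=118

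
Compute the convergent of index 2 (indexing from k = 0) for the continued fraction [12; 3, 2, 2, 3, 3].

86/7

Using pₖ = aₖpₖ₋₁ + pₖ₋₂, qₖ = aₖqₖ₋₁ + qₖ₋₂ (with p₋₁=1, p₋₂=0, q₋₁=0, q₋₂=1):
  k=0: a=12, p=12, q=1
  k=1: a=3, p=37, q=3
  k=2: a=2, p=86, q=7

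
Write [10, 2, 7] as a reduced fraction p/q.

Fold from the inside: start with 7/1.
  2 + 1/7 = 15/7
  10 + 7/15 = 157/15

157/15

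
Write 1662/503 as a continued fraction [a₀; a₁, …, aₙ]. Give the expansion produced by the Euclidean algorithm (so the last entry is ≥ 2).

1662 = 3×503 + 153
503 = 3×153 + 44
153 = 3×44 + 21
44 = 2×21 + 2
21 = 10×2 + 1
2 = 2×1 + 0  (stop)
So 1662/503 = [3; 3, 3, 2, 10, 2].

[3; 3, 3, 2, 10, 2]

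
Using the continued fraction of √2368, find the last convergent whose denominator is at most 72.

3455/71

√2368 = [48; 1, 1, 1, 23, 1, 1, 1, 96, …] (period length 8).
Convergents:
  p_0/q_0 = 48/1
  p_1/q_1 = 49/1
  p_2/q_2 = 97/2
  p_3/q_3 = 146/3
  p_4/q_4 = 3455/71
  p_5/q_5 = 3601/74
q_4 = 71 ≤ 72 < 74 = q_5, so the answer is 3455/71.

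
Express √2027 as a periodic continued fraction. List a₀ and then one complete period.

a₀ = ⌊√2027⌋ = 45.
With m₀=0, d₀=1 and mₖ₊₁ = dₖaₖ − mₖ, dₖ₊₁ = (n − mₖ₊₁²)/dₖ, aₖ₊₁ = ⌊(a₀+mₖ₊₁)/dₖ₊₁⌋:
  k=1: m=45, d=2, a=45
  k=2: m=45, d=1, a=90
d=1 and a=2a₀=90 at k=2, so the next step gives (m, d) = (45, 2) again — its k=1 value — and the period has length 2.

[45; 45, 90]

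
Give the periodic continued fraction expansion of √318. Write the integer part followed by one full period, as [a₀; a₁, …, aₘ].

[17; 1, 4, 1, 34]

a₀ = ⌊√318⌋ = 17.
With m₀=0, d₀=1 and mₖ₊₁ = dₖaₖ − mₖ, dₖ₊₁ = (n − mₖ₊₁²)/dₖ, aₖ₊₁ = ⌊(a₀+mₖ₊₁)/dₖ₊₁⌋:
  k=1: m=17, d=29, a=1
  k=2: m=12, d=6, a=4
  k=3: m=12, d=29, a=1
  k=4: m=17, d=1, a=34
d=1 and a=2a₀=34 at k=4, so the next step gives (m, d) = (17, 29) again — its k=1 value — and the period has length 4.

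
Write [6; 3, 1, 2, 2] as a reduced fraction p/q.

163/26

Using pₖ = aₖpₖ₋₁ + pₖ₋₂ and qₖ = aₖqₖ₋₁ + qₖ₋₂:
  k=0: a=6, p=6, q=1
  k=1: a=3, p=19, q=3
  k=2: a=1, p=25, q=4
  k=3: a=2, p=69, q=11
  k=4: a=2, p=163, q=26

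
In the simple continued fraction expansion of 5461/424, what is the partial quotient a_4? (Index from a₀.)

5461 = 12·424 + 373   →  a_0 = 12
424 = 1·373 + 51   →  a_1 = 1
373 = 7·51 + 16   →  a_2 = 7
51 = 3·16 + 3   →  a_3 = 3
16 = 5·3 + 1   →  a_4 = 5

5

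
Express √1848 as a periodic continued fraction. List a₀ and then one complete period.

a₀ = ⌊√1848⌋ = 42.
With m₀=0, d₀=1 and mₖ₊₁ = dₖaₖ − mₖ, dₖ₊₁ = (n − mₖ₊₁²)/dₖ, aₖ₊₁ = ⌊(a₀+mₖ₊₁)/dₖ₊₁⌋:
  k=1: m=42, d=84, a=1
  k=2: m=42, d=1, a=84
d=1 and a=2a₀=84 at k=2, so the next step gives (m, d) = (42, 84) again — its k=1 value — and the period has length 2.

[42; 1, 84]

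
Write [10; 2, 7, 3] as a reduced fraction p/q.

Using pₖ = aₖpₖ₋₁ + pₖ₋₂ and qₖ = aₖqₖ₋₁ + qₖ₋₂:
  k=0: a=10, p=10, q=1
  k=1: a=2, p=21, q=2
  k=2: a=7, p=157, q=15
  k=3: a=3, p=492, q=47

492/47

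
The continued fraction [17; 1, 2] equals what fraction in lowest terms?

Using pₖ = aₖpₖ₋₁ + pₖ₋₂ and qₖ = aₖqₖ₋₁ + qₖ₋₂:
  k=0: a=17, p=17, q=1
  k=1: a=1, p=18, q=1
  k=2: a=2, p=53, q=3

53/3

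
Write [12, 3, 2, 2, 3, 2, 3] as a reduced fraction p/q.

5618/457

Using pₖ = aₖpₖ₋₁ + pₖ₋₂ and qₖ = aₖqₖ₋₁ + qₖ₋₂:
  k=0: a=12, p=12, q=1
  k=1: a=3, p=37, q=3
  k=2: a=2, p=86, q=7
  k=3: a=2, p=209, q=17
  k=4: a=3, p=713, q=58
  k=5: a=2, p=1635, q=133
  k=6: a=3, p=5618, q=457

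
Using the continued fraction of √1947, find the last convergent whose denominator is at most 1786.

31108/705

√1947 = [44; 8, 88, …] (period length 2).
Convergents:
  p_0/q_0 = 44/1
  p_1/q_1 = 353/8
  p_2/q_2 = 31108/705
  p_3/q_3 = 249217/5648
q_2 = 705 ≤ 1786 < 5648 = q_3, so the answer is 31108/705.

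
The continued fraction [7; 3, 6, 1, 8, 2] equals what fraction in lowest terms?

3015/412

Using pₖ = aₖpₖ₋₁ + pₖ₋₂ and qₖ = aₖqₖ₋₁ + qₖ₋₂:
  k=0: a=7, p=7, q=1
  k=1: a=3, p=22, q=3
  k=2: a=6, p=139, q=19
  k=3: a=1, p=161, q=22
  k=4: a=8, p=1427, q=195
  k=5: a=2, p=3015, q=412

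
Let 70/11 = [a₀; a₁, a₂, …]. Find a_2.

1

70 = 6·11 + 4   →  a_0 = 6
11 = 2·4 + 3   →  a_1 = 2
4 = 1·3 + 1   →  a_2 = 1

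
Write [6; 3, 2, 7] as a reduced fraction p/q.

Fold from the inside: start with 7/1.
  2 + 1/7 = 15/7
  3 + 7/15 = 52/15
  6 + 15/52 = 327/52

327/52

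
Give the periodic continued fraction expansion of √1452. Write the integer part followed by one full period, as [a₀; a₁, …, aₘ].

[38; 9, 1, 1, 18, 1, 1, 9, 76]

a₀ = ⌊√1452⌋ = 38.
With m₀=0, d₀=1 and mₖ₊₁ = dₖaₖ − mₖ, dₖ₊₁ = (n − mₖ₊₁²)/dₖ, aₖ₊₁ = ⌊(a₀+mₖ₊₁)/dₖ₊₁⌋:
  k=1: m=38, d=8, a=9
  k=2: m=34, d=37, a=1
  k=3: m=3, d=39, a=1
  k=4: m=36, d=4, a=18
  k=5: m=36, d=39, a=1
  k=6: m=3, d=37, a=1
  k=7: m=34, d=8, a=9
  k=8: m=38, d=1, a=76
d=1 and a=2a₀=76 at k=8, so the next step gives (m, d) = (38, 8) again — its k=1 value — and the period has length 8.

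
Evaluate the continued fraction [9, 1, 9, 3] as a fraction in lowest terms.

307/31

Fold from the inside: start with 3/1.
  9 + 1/3 = 28/3
  1 + 3/28 = 31/28
  9 + 28/31 = 307/31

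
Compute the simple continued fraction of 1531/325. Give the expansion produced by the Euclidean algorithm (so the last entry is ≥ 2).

1531 = 4·325 + 231
325 = 1·231 + 94
231 = 2·94 + 43
94 = 2·43 + 8
43 = 5·8 + 3
8 = 2·3 + 2
3 = 1·2 + 1
2 = 2·1 + 0  (stop)
So 1531/325 = [4; 1, 2, 2, 5, 2, 1, 2].

[4; 1, 2, 2, 5, 2, 1, 2]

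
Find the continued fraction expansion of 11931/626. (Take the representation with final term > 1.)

[19; 16, 1, 11, 3]

11931 = 19·626 + 37
626 = 16·37 + 34
37 = 1·34 + 3
34 = 11·3 + 1
3 = 3·1 + 0  (stop)
So 11931/626 = [19; 16, 1, 11, 3].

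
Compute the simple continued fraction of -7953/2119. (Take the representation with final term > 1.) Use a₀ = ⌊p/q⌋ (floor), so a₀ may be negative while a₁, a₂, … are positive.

[-4; 4, 19, 2, 1, 2, 3]

-7953 = -4*2119 + 523
2119 = 4*523 + 27
523 = 19*27 + 10
27 = 2*10 + 7
10 = 1*7 + 3
7 = 2*3 + 1
3 = 3*1 + 0  (stop)
So -7953/2119 = [-4; 4, 19, 2, 1, 2, 3].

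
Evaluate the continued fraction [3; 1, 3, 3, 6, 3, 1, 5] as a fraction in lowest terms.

Using pₖ = aₖpₖ₋₁ + pₖ₋₂ and qₖ = aₖqₖ₋₁ + qₖ₋₂:
  k=0: a=3, p=3, q=1
  k=1: a=1, p=4, q=1
  k=2: a=3, p=15, q=4
  k=3: a=3, p=49, q=13
  k=4: a=6, p=309, q=82
  k=5: a=3, p=976, q=259
  k=6: a=1, p=1285, q=341
  k=7: a=5, p=7401, q=1964

7401/1964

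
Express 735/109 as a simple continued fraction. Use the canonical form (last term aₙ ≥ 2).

[6; 1, 2, 1, 8, 3]

735 = 6*109 + 81
109 = 1*81 + 28
81 = 2*28 + 25
28 = 1*25 + 3
25 = 8*3 + 1
3 = 3*1 + 0  (stop)
So 735/109 = [6; 1, 2, 1, 8, 3].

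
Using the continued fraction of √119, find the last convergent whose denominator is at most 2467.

√119 = [10; 1, 9, 1, 20, …] (period length 4).
Convergents:
  p_0/q_0 = 10/1
  p_1/q_1 = 11/1
  p_2/q_2 = 109/10
  p_3/q_3 = 120/11
  p_4/q_4 = 2509/230
  p_5/q_5 = 2629/241
  p_6/q_6 = 26170/2399
  p_7/q_7 = 28799/2640
q_6 = 2399 ≤ 2467 < 2640 = q_7, so the answer is 26170/2399.

26170/2399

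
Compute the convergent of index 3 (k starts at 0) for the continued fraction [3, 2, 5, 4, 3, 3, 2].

159/46

Using pₖ = aₖpₖ₋₁ + pₖ₋₂, qₖ = aₖqₖ₋₁ + qₖ₋₂ (with p₋₁=1, p₋₂=0, q₋₁=0, q₋₂=1):
  k=0: a=3, p=3, q=1
  k=1: a=2, p=7, q=2
  k=2: a=5, p=38, q=11
  k=3: a=4, p=159, q=46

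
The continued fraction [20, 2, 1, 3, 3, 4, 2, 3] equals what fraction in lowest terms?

24291/1193

Using pₖ = aₖpₖ₋₁ + pₖ₋₂ and qₖ = aₖqₖ₋₁ + qₖ₋₂:
  k=0: a=20, p=20, q=1
  k=1: a=2, p=41, q=2
  k=2: a=1, p=61, q=3
  k=3: a=3, p=224, q=11
  k=4: a=3, p=733, q=36
  k=5: a=4, p=3156, q=155
  k=6: a=2, p=7045, q=346
  k=7: a=3, p=24291, q=1193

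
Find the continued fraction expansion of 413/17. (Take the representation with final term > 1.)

[24; 3, 2, 2]

413 = 24·17 + 5
17 = 3·5 + 2
5 = 2·2 + 1
2 = 2·1 + 0  (stop)
So 413/17 = [24; 3, 2, 2].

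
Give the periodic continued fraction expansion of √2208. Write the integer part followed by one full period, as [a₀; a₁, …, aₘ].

[46; 1, 92]

a₀ = ⌊√2208⌋ = 46.
With m₀=0, d₀=1 and mₖ₊₁ = dₖaₖ − mₖ, dₖ₊₁ = (n − mₖ₊₁²)/dₖ, aₖ₊₁ = ⌊(a₀+mₖ₊₁)/dₖ₊₁⌋:
  k=1: m=46, d=92, a=1
  k=2: m=46, d=1, a=92
d=1 and a=2a₀=92 at k=2, so the next step gives (m, d) = (46, 92) again — its k=1 value — and the period has length 2.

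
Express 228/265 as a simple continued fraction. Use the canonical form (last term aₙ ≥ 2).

228 = 0*265 + 228
265 = 1*228 + 37
228 = 6*37 + 6
37 = 6*6 + 1
6 = 6*1 + 0  (stop)
So 228/265 = [0; 1, 6, 6, 6].

[0; 1, 6, 6, 6]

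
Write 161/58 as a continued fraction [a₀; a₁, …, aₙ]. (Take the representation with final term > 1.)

[2; 1, 3, 2, 6]

161 = 2*58 + 45
58 = 1*45 + 13
45 = 3*13 + 6
13 = 2*6 + 1
6 = 6*1 + 0  (stop)
So 161/58 = [2; 1, 3, 2, 6].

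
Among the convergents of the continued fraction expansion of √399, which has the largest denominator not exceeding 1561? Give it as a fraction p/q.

31141/1559

√399 = [19; 1, 38, …] (period length 2).
Convergents:
  p_0/q_0 = 19/1
  p_1/q_1 = 20/1
  p_2/q_2 = 779/39
  p_3/q_3 = 799/40
  p_4/q_4 = 31141/1559
  p_5/q_5 = 31940/1599
q_4 = 1559 ≤ 1561 < 1599 = q_5, so the answer is 31141/1559.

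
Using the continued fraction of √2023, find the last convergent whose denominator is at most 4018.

180091/4004

√2023 = [44; 1, 43, 1, 88, …] (period length 4).
Convergents:
  p_0/q_0 = 44/1
  p_1/q_1 = 45/1
  p_2/q_2 = 1979/44
  p_3/q_3 = 2024/45
  p_4/q_4 = 180091/4004
  p_5/q_5 = 182115/4049
q_4 = 4004 ≤ 4018 < 4049 = q_5, so the answer is 180091/4004.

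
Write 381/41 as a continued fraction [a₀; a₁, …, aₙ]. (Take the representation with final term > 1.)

[9; 3, 2, 2, 2]

381 = 9×41 + 12
41 = 3×12 + 5
12 = 2×5 + 2
5 = 2×2 + 1
2 = 2×1 + 0  (stop)
So 381/41 = [9; 3, 2, 2, 2].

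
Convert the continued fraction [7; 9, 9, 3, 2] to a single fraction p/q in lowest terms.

4209/592

Using pₖ = aₖpₖ₋₁ + pₖ₋₂ and qₖ = aₖqₖ₋₁ + qₖ₋₂:
  k=0: a=7, p=7, q=1
  k=1: a=9, p=64, q=9
  k=2: a=9, p=583, q=82
  k=3: a=3, p=1813, q=255
  k=4: a=2, p=4209, q=592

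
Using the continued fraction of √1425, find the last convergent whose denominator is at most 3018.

√1425 = [37; 1, 2, 1, 74, …] (period length 4).
Convergents:
  p_0/q_0 = 37/1
  p_1/q_1 = 38/1
  p_2/q_2 = 113/3
  p_3/q_3 = 151/4
  p_4/q_4 = 11287/299
  p_5/q_5 = 11438/303
  p_6/q_6 = 34163/905
  p_7/q_7 = 45601/1208
  p_8/q_8 = 3408637/90297
q_7 = 1208 ≤ 3018 < 90297 = q_8, so the answer is 45601/1208.

45601/1208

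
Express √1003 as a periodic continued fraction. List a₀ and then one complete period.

[31; 1, 2, 31, 2, 1, 62]

a₀ = ⌊√1003⌋ = 31.
With m₀=0, d₀=1 and mₖ₊₁ = dₖaₖ − mₖ, dₖ₊₁ = (n − mₖ₊₁²)/dₖ, aₖ₊₁ = ⌊(a₀+mₖ₊₁)/dₖ₊₁⌋:
  k=1: m=31, d=42, a=1
  k=2: m=11, d=21, a=2
  k=3: m=31, d=2, a=31
  k=4: m=31, d=21, a=2
  k=5: m=11, d=42, a=1
  k=6: m=31, d=1, a=62
d=1 and a=2a₀=62 at k=6, so the next step gives (m, d) = (31, 42) again — its k=1 value — and the period has length 6.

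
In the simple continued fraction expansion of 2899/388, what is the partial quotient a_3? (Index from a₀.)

2899 = 7·388 + 183   →  a_0 = 7
388 = 2·183 + 22   →  a_1 = 2
183 = 8·22 + 7   →  a_2 = 8
22 = 3·7 + 1   →  a_3 = 3

3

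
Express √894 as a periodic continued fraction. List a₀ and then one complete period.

[29; 1, 8, 1, 58]

a₀ = ⌊√894⌋ = 29.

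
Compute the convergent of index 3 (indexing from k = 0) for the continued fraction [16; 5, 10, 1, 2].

907/56

Using pₖ = aₖpₖ₋₁ + pₖ₋₂, qₖ = aₖqₖ₋₁ + qₖ₋₂ (with p₋₁=1, p₋₂=0, q₋₁=0, q₋₂=1):
  k=0: a=16, p=16, q=1
  k=1: a=5, p=81, q=5
  k=2: a=10, p=826, q=51
  k=3: a=1, p=907, q=56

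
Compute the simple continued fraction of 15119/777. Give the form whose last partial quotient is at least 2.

[19; 2, 5, 2, 10, 3]

15119 = 19×777 + 356
777 = 2×356 + 65
356 = 5×65 + 31
65 = 2×31 + 3
31 = 10×3 + 1
3 = 3×1 + 0  (stop)
So 15119/777 = [19; 2, 5, 2, 10, 3].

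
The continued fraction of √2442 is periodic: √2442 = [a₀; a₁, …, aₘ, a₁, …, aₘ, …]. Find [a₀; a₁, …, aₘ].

a₀ = ⌊√2442⌋ = 49.
With m₀=0, d₀=1 and mₖ₊₁ = dₖaₖ − mₖ, dₖ₊₁ = (n − mₖ₊₁²)/dₖ, aₖ₊₁ = ⌊(a₀+mₖ₊₁)/dₖ₊₁⌋:
  k=1: m=49, d=41, a=2
  k=2: m=33, d=33, a=2
  k=3: m=33, d=41, a=2
  k=4: m=49, d=1, a=98
d=1 and a=2a₀=98 at k=4, so the next step gives (m, d) = (49, 41) again — its k=1 value — and the period has length 4.

[49; 2, 2, 2, 98]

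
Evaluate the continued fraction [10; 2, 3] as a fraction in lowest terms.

Fold from the inside: start with 3/1.
  2 + 1/3 = 7/3
  10 + 3/7 = 73/7

73/7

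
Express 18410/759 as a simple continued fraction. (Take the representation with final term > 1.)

[24; 3, 1, 10, 2, 2, 3]

18410 = 24·759 + 194
759 = 3·194 + 177
194 = 1·177 + 17
177 = 10·17 + 7
17 = 2·7 + 3
7 = 2·3 + 1
3 = 3·1 + 0  (stop)
So 18410/759 = [24; 3, 1, 10, 2, 2, 3].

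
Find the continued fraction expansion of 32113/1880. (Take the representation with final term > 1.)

32113 = 17·1880 + 153
1880 = 12·153 + 44
153 = 3·44 + 21
44 = 2·21 + 2
21 = 10·2 + 1
2 = 2·1 + 0  (stop)
So 32113/1880 = [17; 12, 3, 2, 10, 2].

[17; 12, 3, 2, 10, 2]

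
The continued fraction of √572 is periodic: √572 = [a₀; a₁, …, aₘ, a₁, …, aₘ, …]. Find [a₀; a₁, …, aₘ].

a₀ = ⌊√572⌋ = 23.

[23; 1, 10, 1, 46]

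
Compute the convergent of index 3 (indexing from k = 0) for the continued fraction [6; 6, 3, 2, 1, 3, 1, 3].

271/44

Using pₖ = aₖpₖ₋₁ + pₖ₋₂, qₖ = aₖqₖ₋₁ + qₖ₋₂ (with p₋₁=1, p₋₂=0, q₋₁=0, q₋₂=1):
  k=0: a=6, p=6, q=1
  k=1: a=6, p=37, q=6
  k=2: a=3, p=117, q=19
  k=3: a=2, p=271, q=44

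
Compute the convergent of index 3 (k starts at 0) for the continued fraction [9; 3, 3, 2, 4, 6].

214/23

Using pₖ = aₖpₖ₋₁ + pₖ₋₂, qₖ = aₖqₖ₋₁ + qₖ₋₂ (with p₋₁=1, p₋₂=0, q₋₁=0, q₋₂=1):
  k=0: a=9, p=9, q=1
  k=1: a=3, p=28, q=3
  k=2: a=3, p=93, q=10
  k=3: a=2, p=214, q=23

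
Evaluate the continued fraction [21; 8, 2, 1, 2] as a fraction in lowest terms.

1415/67

Using pₖ = aₖpₖ₋₁ + pₖ₋₂ and qₖ = aₖqₖ₋₁ + qₖ₋₂:
  k=0: a=21, p=21, q=1
  k=1: a=8, p=169, q=8
  k=2: a=2, p=359, q=17
  k=3: a=1, p=528, q=25
  k=4: a=2, p=1415, q=67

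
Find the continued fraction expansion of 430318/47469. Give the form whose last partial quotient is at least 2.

[9; 15, 3, 18, 2, 3, 2, 3]

430318 = 9*47469 + 3097
47469 = 15*3097 + 1014
3097 = 3*1014 + 55
1014 = 18*55 + 24
55 = 2*24 + 7
24 = 3*7 + 3
7 = 2*3 + 1
3 = 3*1 + 0  (stop)
So 430318/47469 = [9; 15, 3, 18, 2, 3, 2, 3].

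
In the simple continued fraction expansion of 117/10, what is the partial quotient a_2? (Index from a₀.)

2

117 = 11·10 + 7   →  a_0 = 11
10 = 1·7 + 3   →  a_1 = 1
7 = 2·3 + 1   →  a_2 = 2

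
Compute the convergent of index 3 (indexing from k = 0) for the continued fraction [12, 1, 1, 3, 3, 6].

88/7

Using pₖ = aₖpₖ₋₁ + pₖ₋₂, qₖ = aₖqₖ₋₁ + qₖ₋₂ (with p₋₁=1, p₋₂=0, q₋₁=0, q₋₂=1):
  k=0: a=12, p=12, q=1
  k=1: a=1, p=13, q=1
  k=2: a=1, p=25, q=2
  k=3: a=3, p=88, q=7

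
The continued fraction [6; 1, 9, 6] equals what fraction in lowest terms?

421/61

Fold from the inside: start with 6/1.
  9 + 1/6 = 55/6
  1 + 6/55 = 61/55
  6 + 55/61 = 421/61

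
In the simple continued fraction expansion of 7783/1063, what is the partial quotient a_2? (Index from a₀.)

9

7783 = 7·1063 + 342   →  a_0 = 7
1063 = 3·342 + 37   →  a_1 = 3
342 = 9·37 + 9   →  a_2 = 9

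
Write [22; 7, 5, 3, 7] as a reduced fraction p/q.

18619/841

Using pₖ = aₖpₖ₋₁ + pₖ₋₂ and qₖ = aₖqₖ₋₁ + qₖ₋₂:
  k=0: a=22, p=22, q=1
  k=1: a=7, p=155, q=7
  k=2: a=5, p=797, q=36
  k=3: a=3, p=2546, q=115
  k=4: a=7, p=18619, q=841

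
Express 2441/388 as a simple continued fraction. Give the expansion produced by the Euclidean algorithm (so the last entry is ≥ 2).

[6; 3, 2, 3, 3, 1, 3]

2441 = 6×388 + 113
388 = 3×113 + 49
113 = 2×49 + 15
49 = 3×15 + 4
15 = 3×4 + 3
4 = 1×3 + 1
3 = 3×1 + 0  (stop)
So 2441/388 = [6; 3, 2, 3, 3, 1, 3].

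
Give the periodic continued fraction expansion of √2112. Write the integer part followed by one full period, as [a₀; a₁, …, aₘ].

a₀ = ⌊√2112⌋ = 45.
With m₀=0, d₀=1 and mₖ₊₁ = dₖaₖ − mₖ, dₖ₊₁ = (n − mₖ₊₁²)/dₖ, aₖ₊₁ = ⌊(a₀+mₖ₊₁)/dₖ₊₁⌋:
  k=1: m=45, d=87, a=1
  k=2: m=42, d=4, a=21
  k=3: m=42, d=87, a=1
  k=4: m=45, d=1, a=90
d=1 and a=2a₀=90 at k=4, so the next step gives (m, d) = (45, 87) again — its k=1 value — and the period has length 4.

[45; 1, 21, 1, 90]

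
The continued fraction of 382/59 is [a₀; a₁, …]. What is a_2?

382 = 6·59 + 28   →  a_0 = 6
59 = 2·28 + 3   →  a_1 = 2
28 = 9·3 + 1   →  a_2 = 9

9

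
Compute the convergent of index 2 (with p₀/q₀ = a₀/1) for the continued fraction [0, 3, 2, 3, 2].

Using pₖ = aₖpₖ₋₁ + pₖ₋₂, qₖ = aₖqₖ₋₁ + qₖ₋₂ (with p₋₁=1, p₋₂=0, q₋₁=0, q₋₂=1):
  k=0: a=0, p=0, q=1
  k=1: a=3, p=1, q=3
  k=2: a=2, p=2, q=7

2/7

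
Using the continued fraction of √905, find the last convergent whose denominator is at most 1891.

√905 = [30; 12, 60, …] (period length 2).
Convergents:
  p_0/q_0 = 30/1
  p_1/q_1 = 361/12
  p_2/q_2 = 21690/721
  p_3/q_3 = 260641/8664
q_2 = 721 ≤ 1891 < 8664 = q_3, so the answer is 21690/721.

21690/721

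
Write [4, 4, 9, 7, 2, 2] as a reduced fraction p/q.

5894/1389

Fold from the inside: start with 2/1.
  2 + 1/2 = 5/2
  7 + 2/5 = 37/5
  9 + 5/37 = 338/37
  4 + 37/338 = 1389/338
  4 + 338/1389 = 5894/1389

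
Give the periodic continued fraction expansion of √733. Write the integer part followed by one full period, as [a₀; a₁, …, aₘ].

[27; 13, 1, 1, 13, 54]

a₀ = ⌊√733⌋ = 27.
With m₀=0, d₀=1 and mₖ₊₁ = dₖaₖ − mₖ, dₖ₊₁ = (n − mₖ₊₁²)/dₖ, aₖ₊₁ = ⌊(a₀+mₖ₊₁)/dₖ₊₁⌋:
  k=1: m=27, d=4, a=13
  k=2: m=25, d=27, a=1
  k=3: m=2, d=27, a=1
  k=4: m=25, d=4, a=13
  k=5: m=27, d=1, a=54
d=1 and a=2a₀=54 at k=5, so the next step gives (m, d) = (27, 4) again — its k=1 value — and the period has length 5.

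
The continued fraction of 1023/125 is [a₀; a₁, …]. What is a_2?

2

1023 = 8·125 + 23   →  a_0 = 8
125 = 5·23 + 10   →  a_1 = 5
23 = 2·10 + 3   →  a_2 = 2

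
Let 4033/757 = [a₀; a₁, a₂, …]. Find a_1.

4033 = 5·757 + 248   →  a_0 = 5
757 = 3·248 + 13   →  a_1 = 3

3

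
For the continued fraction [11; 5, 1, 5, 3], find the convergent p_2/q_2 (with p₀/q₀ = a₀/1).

Using pₖ = aₖpₖ₋₁ + pₖ₋₂, qₖ = aₖqₖ₋₁ + qₖ₋₂ (with p₋₁=1, p₋₂=0, q₋₁=0, q₋₂=1):
  k=0: a=11, p=11, q=1
  k=1: a=5, p=56, q=5
  k=2: a=1, p=67, q=6

67/6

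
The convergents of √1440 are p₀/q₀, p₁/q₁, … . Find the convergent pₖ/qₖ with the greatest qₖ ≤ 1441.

√1440 = [37; 1, 17, 1, 74, …] (period length 4).
Convergents:
  p_0/q_0 = 37/1
  p_1/q_1 = 38/1
  p_2/q_2 = 683/18
  p_3/q_3 = 721/19
  p_4/q_4 = 54037/1424
  p_5/q_5 = 54758/1443
q_4 = 1424 ≤ 1441 < 1443 = q_5, so the answer is 54037/1424.

54037/1424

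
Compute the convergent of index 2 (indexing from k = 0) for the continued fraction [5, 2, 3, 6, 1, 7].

38/7

Using pₖ = aₖpₖ₋₁ + pₖ₋₂, qₖ = aₖqₖ₋₁ + qₖ₋₂ (with p₋₁=1, p₋₂=0, q₋₁=0, q₋₂=1):
  k=0: a=5, p=5, q=1
  k=1: a=2, p=11, q=2
  k=2: a=3, p=38, q=7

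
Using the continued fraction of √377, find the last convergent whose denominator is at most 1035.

√377 = [19; 2, 2, 2, 38, …] (period length 4).
Convergents:
  p_0/q_0 = 19/1
  p_1/q_1 = 39/2
  p_2/q_2 = 97/5
  p_3/q_3 = 233/12
  p_4/q_4 = 8951/461
  p_5/q_5 = 18135/934
  p_6/q_6 = 45221/2329
q_5 = 934 ≤ 1035 < 2329 = q_6, so the answer is 18135/934.

18135/934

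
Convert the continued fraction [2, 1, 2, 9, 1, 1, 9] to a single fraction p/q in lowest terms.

1505/562

Using pₖ = aₖpₖ₋₁ + pₖ₋₂ and qₖ = aₖqₖ₋₁ + qₖ₋₂:
  k=0: a=2, p=2, q=1
  k=1: a=1, p=3, q=1
  k=2: a=2, p=8, q=3
  k=3: a=9, p=75, q=28
  k=4: a=1, p=83, q=31
  k=5: a=1, p=158, q=59
  k=6: a=9, p=1505, q=562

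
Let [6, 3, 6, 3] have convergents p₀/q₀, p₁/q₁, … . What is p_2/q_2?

Using pₖ = aₖpₖ₋₁ + pₖ₋₂, qₖ = aₖqₖ₋₁ + qₖ₋₂ (with p₋₁=1, p₋₂=0, q₋₁=0, q₋₂=1):
  k=0: a=6, p=6, q=1
  k=1: a=3, p=19, q=3
  k=2: a=6, p=120, q=19

120/19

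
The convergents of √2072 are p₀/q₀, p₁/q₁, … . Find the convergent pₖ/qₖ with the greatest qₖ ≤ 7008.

216626/4759

√2072 = [45; 1, 1, 12, 1, 1, 90, …] (period length 6).
Convergents:
  p_0/q_0 = 45/1
  p_1/q_1 = 46/1
  p_2/q_2 = 91/2
  p_3/q_3 = 1138/25
  p_4/q_4 = 1229/27
  p_5/q_5 = 2367/52
  p_6/q_6 = 214259/4707
  p_7/q_7 = 216626/4759
  p_8/q_8 = 430885/9466
q_7 = 4759 ≤ 7008 < 9466 = q_8, so the answer is 216626/4759.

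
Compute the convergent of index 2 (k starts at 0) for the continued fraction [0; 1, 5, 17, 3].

Using pₖ = aₖpₖ₋₁ + pₖ₋₂, qₖ = aₖqₖ₋₁ + qₖ₋₂ (with p₋₁=1, p₋₂=0, q₋₁=0, q₋₂=1):
  k=0: a=0, p=0, q=1
  k=1: a=1, p=1, q=1
  k=2: a=5, p=5, q=6

5/6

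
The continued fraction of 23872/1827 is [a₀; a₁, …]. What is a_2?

10

23872 = 13·1827 + 121   →  a_0 = 13
1827 = 15·121 + 12   →  a_1 = 15
121 = 10·12 + 1   →  a_2 = 10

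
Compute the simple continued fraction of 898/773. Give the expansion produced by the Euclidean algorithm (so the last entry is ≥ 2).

898 = 1*773 + 125
773 = 6*125 + 23
125 = 5*23 + 10
23 = 2*10 + 3
10 = 3*3 + 1
3 = 3*1 + 0  (stop)
So 898/773 = [1; 6, 5, 2, 3, 3].

[1; 6, 5, 2, 3, 3]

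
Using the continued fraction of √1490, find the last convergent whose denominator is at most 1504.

44738/1159

√1490 = [38; 1, 1, 1, 1, 76, …] (period length 5).
Convergents:
  p_0/q_0 = 38/1
  p_1/q_1 = 39/1
  p_2/q_2 = 77/2
  p_3/q_3 = 116/3
  p_4/q_4 = 193/5
  p_5/q_5 = 14784/383
  p_6/q_6 = 14977/388
  p_7/q_7 = 29761/771
  p_8/q_8 = 44738/1159
  p_9/q_9 = 74499/1930
q_8 = 1159 ≤ 1504 < 1930 = q_9, so the answer is 44738/1159.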